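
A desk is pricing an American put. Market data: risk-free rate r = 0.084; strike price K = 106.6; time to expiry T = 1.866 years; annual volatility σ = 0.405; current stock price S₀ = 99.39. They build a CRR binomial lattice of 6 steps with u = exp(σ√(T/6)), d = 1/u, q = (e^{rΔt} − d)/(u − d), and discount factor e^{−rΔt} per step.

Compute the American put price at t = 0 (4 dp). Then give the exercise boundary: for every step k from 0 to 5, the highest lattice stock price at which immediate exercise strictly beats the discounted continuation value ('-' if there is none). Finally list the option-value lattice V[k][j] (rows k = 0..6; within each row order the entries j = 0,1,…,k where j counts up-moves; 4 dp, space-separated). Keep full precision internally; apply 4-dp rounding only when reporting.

price = 19.6445
boundary = - - 63.2652 50.4750 63.2652 79.2965
tree:
19.6445
29.6888 10.7112
43.3348 17.7106 4.3289
56.1250 28.3443 8.0903 0.8240
66.3295 43.3348 14.9606 1.6979 0.0000
74.4709 56.1250 27.3035 3.4989 0.0000 0.0000
80.9664 66.3295 43.3348 7.2100 0.0000 0.0000 0.0000

Δt=0.31100, u=1.25340, d=0.79783, q=0.50187, disc=e^(-rΔt)=0.97421
k=6 terminal: V=max(K-S,0) → 80.9664 66.3295 43.3348 7.2100 0.0000 0.0000 0.0000
k=5: j=0 S=32.1291 intr=74.4709 cont=71.7221 V=74.4709[EX]; j=1 S=50.4750 intr=56.1250 cont=53.3763 V=56.1250[EX]; j=2 S=79.2965 intr=27.3035 cont=24.5548 V=27.3035[EX]; j=3 S=124.5752 intr=0.0000 cont=3.4989 V=3.4989[hold]; j=4 S=195.7083 intr=0.0000 cont=0.0000 V=0.0000[hold]; j=5 S=307.4587 intr=0.0000 cont=0.0000 V=0.0000[hold]  S*(5)=79.2965
k=4: j=0 S=40.2705 intr=66.3295 cont=63.5807 V=66.3295[EX]; j=1 S=63.2652 intr=43.3348 cont=40.5860 V=43.3348[EX]; j=2 S=99.3900 intr=7.2100 cont=14.9606 V=14.9606[hold]; j=3 S=156.1422 intr=0.0000 cont=1.6979 V=1.6979[hold]; j=4 S=245.3002 intr=0.0000 cont=0.0000 V=0.0000[hold]  S*(4)=63.2652
k=3: j=0 S=50.4750 intr=56.1250 cont=53.3763 V=56.1250[EX]; j=1 S=79.2965 intr=27.3035 cont=28.3443 V=28.3443[hold]; j=2 S=124.5752 intr=0.0000 cont=8.0903 V=8.0903[hold]; j=3 S=195.7083 intr=0.0000 cont=0.8240 V=0.8240[hold]  S*(3)=50.4750
k=2: j=0 S=63.2652 intr=43.3348 cont=41.0949 V=43.3348[EX]; j=1 S=99.3900 intr=7.2100 cont=17.7106 V=17.7106[hold]; j=2 S=156.1422 intr=0.0000 cont=4.3289 V=4.3289[hold]  S*(2)=63.2652
k=1: j=0 S=79.2965 intr=27.3035 cont=29.6888 V=29.6888[hold]; j=1 S=124.5752 intr=0.0000 cont=10.7112 V=10.7112[hold]  S*(1)=-
k=0: j=0 S=99.3900 intr=7.2100 cont=19.6445 V=19.6445[hold]  S*(0)=-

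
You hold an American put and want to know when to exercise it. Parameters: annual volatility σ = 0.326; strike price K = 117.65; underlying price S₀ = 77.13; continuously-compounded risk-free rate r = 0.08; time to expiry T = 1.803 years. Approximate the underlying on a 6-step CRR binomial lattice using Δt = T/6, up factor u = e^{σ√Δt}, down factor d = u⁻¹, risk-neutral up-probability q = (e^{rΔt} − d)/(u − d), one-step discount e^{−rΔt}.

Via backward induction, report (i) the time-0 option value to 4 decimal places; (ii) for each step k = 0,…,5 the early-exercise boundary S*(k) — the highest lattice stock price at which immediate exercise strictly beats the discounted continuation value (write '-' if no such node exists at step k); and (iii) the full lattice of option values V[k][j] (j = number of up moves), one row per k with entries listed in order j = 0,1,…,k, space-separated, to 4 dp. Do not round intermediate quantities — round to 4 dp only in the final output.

price = 40.5200
boundary = 77.1300 64.5078 77.1300 64.5078 77.1300 92.2220
tree:
40.5200
53.1422 26.8615
63.6988 40.5200 15.6616
72.5278 53.1422 25.8048 7.1447
79.9120 63.6988 40.5200 13.5925 1.5999
86.0878 72.5278 53.1422 25.4280 3.4369 0.0000
91.2529 79.9120 63.6988 40.5200 7.3830 0.0000 0.0000

Δt=0.30050, u=1.19567, d=0.83635, q=0.52316, disc=e^(-rΔt)=0.97625
k=6 terminal: V=max(K-S,0) → 91.2529 79.9120 63.6988 40.5200 7.3830 0.0000 0.0000
k=5: j=0 S=31.5622 intr=86.0878 cont=83.2932 V=86.0878[EX]; j=1 S=45.1222 intr=72.5278 cont=69.7333 V=72.5278[EX]; j=2 S=64.5078 intr=53.1422 cont=50.3476 V=53.1422[EX]; j=3 S=92.2220 intr=25.4280 cont=22.6334 V=25.4280[EX]; j=4 S=131.8429 intr=0.0000 cont=3.4369 V=3.4369[hold]; j=5 S=188.4860 intr=0.0000 cont=0.0000 V=0.0000[hold]  S*(5)=92.2220
k=4: j=0 S=37.7380 intr=79.9120 cont=77.1174 V=79.9120[EX]; j=1 S=53.9512 intr=63.6988 cont=60.9042 V=63.6988[EX]; j=2 S=77.1300 intr=40.5200 cont=37.7254 V=40.5200[EX]; j=3 S=110.2670 intr=7.3830 cont=13.5925 V=13.5925[hold]; j=4 S=157.6406 intr=0.0000 cont=1.5999 V=1.5999[hold]  S*(4)=77.1300
k=3: j=0 S=45.1222 intr=72.5278 cont=69.7333 V=72.5278[EX]; j=1 S=64.5078 intr=53.1422 cont=50.3476 V=53.1422[EX]; j=2 S=92.2220 intr=25.4280 cont=25.8048 V=25.8048[hold]; j=3 S=131.8429 intr=0.0000 cont=7.1447 V=7.1447[hold]  S*(3)=64.5078
k=2: j=0 S=53.9512 intr=63.6988 cont=60.9042 V=63.6988[EX]; j=1 S=77.1300 intr=40.5200 cont=37.9179 V=40.5200[EX]; j=2 S=110.2670 intr=7.3830 cont=15.6616 V=15.6616[hold]  S*(2)=77.1300
k=1: j=0 S=64.5078 intr=53.1422 cont=50.3476 V=53.1422[EX]; j=1 S=92.2220 intr=25.4280 cont=26.8615 V=26.8615[hold]  S*(1)=64.5078
k=0: j=0 S=77.1300 intr=40.5200 cont=38.4576 V=40.5200[EX]  S*(0)=77.1300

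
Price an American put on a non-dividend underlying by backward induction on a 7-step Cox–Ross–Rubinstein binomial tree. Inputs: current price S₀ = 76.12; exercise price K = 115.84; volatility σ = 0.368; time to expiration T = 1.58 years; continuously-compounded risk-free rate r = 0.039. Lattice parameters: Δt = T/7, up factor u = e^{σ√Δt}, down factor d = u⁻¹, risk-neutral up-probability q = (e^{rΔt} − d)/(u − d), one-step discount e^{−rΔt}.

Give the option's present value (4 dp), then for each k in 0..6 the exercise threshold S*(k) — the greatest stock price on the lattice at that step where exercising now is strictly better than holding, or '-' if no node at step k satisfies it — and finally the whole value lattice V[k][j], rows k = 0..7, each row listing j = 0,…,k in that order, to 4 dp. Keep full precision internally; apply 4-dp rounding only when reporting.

params: Δt=0.22571 u=1.19105 d=0.83960 q=0.48156 e^(-rΔt)=0.99124
t_7 payoffs: 93.4533 84.0822 70.7885 51.9300 25.1773 0.0000 0.0000 0.0000
t_6: node(6,0) S=26.6637 payoff=89.1763 vs cont=88.1610 → 89.1763 [stop]  node(6,1) S=37.8251 payoff=78.0149 vs cont=76.9997 → 78.0149 [stop]  node(6,2) S=53.6586 payoff=62.1814 vs cont=61.1661 → 62.1814 [stop]  node(6,3) S=76.1200 payoff=39.7200 vs cont=38.7048 → 39.7200 [stop]  node(6,4) S=107.9837 payoff=7.8563 vs cont=12.9385 → 12.9385 [wait]  node(6,5) S=153.1855 payoff=0.0000 vs cont=0.0000 → 0.0000 [wait]  node(6,6) S=217.3086 payoff=0.0000 vs cont=0.0000 → 0.0000 [wait]  ⇒ S*(6)=76.1200
t_5: node(5,0) S=31.7578 payoff=84.0822 vs cont=83.0670 → 84.0822 [stop]  node(5,1) S=45.0515 payoff=70.7885 vs cont=69.7732 → 70.7885 [stop]  node(5,2) S=63.9100 payoff=51.9300 vs cont=50.9147 → 51.9300 [stop]  node(5,3) S=90.6627 payoff=25.1773 vs cont=26.5880 → 26.5880 [wait]  node(5,4) S=128.6139 payoff=0.0000 vs cont=6.6491 → 6.6491 [wait]  node(5,5) S=182.4514 payoff=0.0000 vs cont=0.0000 → 0.0000 [wait]  ⇒ S*(5)=63.9100
t_4: node(4,0) S=37.8251 payoff=78.0149 vs cont=76.9997 → 78.0149 [stop]  node(4,1) S=53.6586 payoff=62.1814 vs cont=61.1661 → 62.1814 [stop]  node(4,2) S=76.1200 payoff=39.7200 vs cont=39.3781 → 39.7200 [stop]  node(4,3) S=107.9837 payoff=7.8563 vs cont=16.8374 → 16.8374 [wait]  node(4,4) S=153.1855 payoff=0.0000 vs cont=3.4169 → 3.4169 [wait]  ⇒ S*(4)=76.1200
t_3: node(3,0) S=45.0515 payoff=70.7885 vs cont=69.7732 → 70.7885 [stop]  node(3,1) S=63.9100 payoff=51.9300 vs cont=50.9147 → 51.9300 [stop]  node(3,2) S=90.6627 payoff=25.1773 vs cont=28.4491 → 28.4491 [wait]  node(3,3) S=128.6139 payoff=0.0000 vs cont=10.2837 → 10.2837 [wait]  ⇒ S*(3)=63.9100
t_2: node(2,0) S=53.6586 payoff=62.1814 vs cont=61.1661 → 62.1814 [stop]  node(2,1) S=76.1200 payoff=39.7200 vs cont=40.2665 → 40.2665 [wait]  node(2,2) S=107.9837 payoff=7.8563 vs cont=19.5287 → 19.5287 [wait]  ⇒ S*(2)=53.6586
t_1: node(1,0) S=63.9100 payoff=51.9300 vs cont=51.1756 → 51.9300 [stop]  node(1,1) S=90.6627 payoff=25.1773 vs cont=30.0146 → 30.0146 [wait]  ⇒ S*(1)=63.9100
t_0: node(0,0) S=76.1200 payoff=39.7200 vs cont=41.0138 → 41.0138 [wait]  ⇒ S*(0)=-

price = 41.0138
boundary = - 63.9100 53.6586 63.9100 76.1200 63.9100 76.1200
tree:
41.0138
51.9300 30.0146
62.1814 40.2665 19.5287
70.7885 51.9300 28.4491 10.2837
78.0149 62.1814 39.7200 16.8374 3.4169
84.0822 70.7885 51.9300 26.5880 6.6491 0.0000
89.1763 78.0149 62.1814 39.7200 12.9385 0.0000 0.0000
93.4533 84.0822 70.7885 51.9300 25.1773 0.0000 0.0000 0.0000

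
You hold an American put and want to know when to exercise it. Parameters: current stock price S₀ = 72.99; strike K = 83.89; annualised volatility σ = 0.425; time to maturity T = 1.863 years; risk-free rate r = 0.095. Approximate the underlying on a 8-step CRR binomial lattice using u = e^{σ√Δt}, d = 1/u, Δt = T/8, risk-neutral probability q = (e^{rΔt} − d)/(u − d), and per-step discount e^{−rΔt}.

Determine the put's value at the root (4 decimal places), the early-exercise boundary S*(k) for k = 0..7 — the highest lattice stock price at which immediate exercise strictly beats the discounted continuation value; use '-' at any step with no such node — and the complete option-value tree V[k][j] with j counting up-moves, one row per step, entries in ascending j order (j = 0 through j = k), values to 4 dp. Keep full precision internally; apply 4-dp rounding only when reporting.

price = 18.0645
boundary = - - 48.4308 39.4504 48.4308 59.4556 48.4308 59.4556
tree:
18.0645
25.6697 11.3553
35.4592 17.1407 6.1451
44.4396 25.0908 10.0496 2.5614
51.7548 35.4592 15.9643 4.6538 0.6084
57.7136 44.4396 24.4344 8.3072 1.2517 0.0000
62.5674 51.7548 35.4592 14.4837 2.5752 0.0000 0.0000
66.5212 57.7136 44.4396 24.4344 5.2981 0.0000 0.0000 0.0000
69.7419 62.5674 51.7548 35.4592 10.9000 0.0000 0.0000 0.0000 0.0000

Δt=0.23287  u=1.22764  d=0.81457  q=0.50306  discount=0.97812
step 8 (expiry): payoffs max(K−S,0) = 69.7419 62.5674 51.7548 35.4592 10.9000 0.0000 0.0000 0.0000 0.0000
step 7: (k=7,j=0): S=17.3688, (K−S)⁺=66.5212, hold=64.6857 ⇒ V=66.5212 exercise | (k=7,j=1): S=26.1764, (K−S)⁺=57.7136, hold=55.8781 ⇒ V=57.7136 exercise | (k=7,j=2): S=39.4504, (K−S)⁺=44.4396, hold=42.6041 ⇒ V=44.4396 exercise | (k=7,j=3): S=59.4556, (K−S)⁺=24.4344, hold=22.5989 ⇒ V=24.4344 exercise | (k=7,j=4): S=89.6054, (K−S)⁺=0.0000, hold=5.2981 ⇒ V=5.2981 continue | (k=7,j=5): S=135.0440, (K−S)⁺=0.0000, hold=0.0000 ⇒ V=0.0000 continue | (k=7,j=6): S=203.5245, (K−S)⁺=0.0000, hold=0.0000 ⇒ V=0.0000 continue | (k=7,j=7): S=306.7312, (K−S)⁺=0.0000, hold=0.0000 ⇒ V=0.0000 continue  boundary S*=59.4556
step 6: (k=6,j=0): S=21.3226, (K−S)⁺=62.5674, hold=60.7319 ⇒ V=62.5674 exercise | (k=6,j=1): S=32.1352, (K−S)⁺=51.7548, hold=49.9193 ⇒ V=51.7548 exercise | (k=6,j=2): S=48.4308, (K−S)⁺=35.4592, hold=33.6236 ⇒ V=35.4592 exercise | (k=6,j=3): S=72.9900, (K−S)⁺=10.9000, hold=14.4837 ⇒ V=14.4837 continue | (k=6,j=4): S=110.0030, (K−S)⁺=0.0000, hold=2.5752 ⇒ V=2.5752 continue | (k=6,j=5): S=165.7853, (K−S)⁺=0.0000, hold=0.0000 ⇒ V=0.0000 continue | (k=6,j=6): S=249.8546, (K−S)⁺=0.0000, hold=0.0000 ⇒ V=0.0000 continue  boundary S*=48.4308
step 5: (k=5,j=0): S=26.1764, (K−S)⁺=57.7136, hold=55.8781 ⇒ V=57.7136 exercise | (k=5,j=1): S=39.4504, (K−S)⁺=44.4396, hold=42.6041 ⇒ V=44.4396 exercise | (k=5,j=2): S=59.4556, (K−S)⁺=24.4344, hold=24.3622 ⇒ V=24.4344 exercise | (k=5,j=3): S=89.6054, (K−S)⁺=0.0000, hold=8.3072 ⇒ V=8.3072 continue | (k=5,j=4): S=135.0440, (K−S)⁺=0.0000, hold=1.2517 ⇒ V=1.2517 continue | (k=5,j=5): S=203.5245, (K−S)⁺=0.0000, hold=0.0000 ⇒ V=0.0000 continue  boundary S*=59.4556
step 4: (k=4,j=0): S=32.1352, (K−S)⁺=51.7548, hold=49.9193 ⇒ V=51.7548 exercise | (k=4,j=1): S=48.4308, (K−S)⁺=35.4592, hold=33.6236 ⇒ V=35.4592 exercise | (k=4,j=2): S=72.9900, (K−S)⁺=10.9000, hold=15.9643 ⇒ V=15.9643 continue | (k=4,j=3): S=110.0030, (K−S)⁺=0.0000, hold=4.6538 ⇒ V=4.6538 continue | (k=4,j=4): S=165.7853, (K−S)⁺=0.0000, hold=0.6084 ⇒ V=0.6084 continue  boundary S*=48.4308
step 3: (k=3,j=0): S=39.4504, (K−S)⁺=44.4396, hold=42.6041 ⇒ V=44.4396 exercise | (k=3,j=1): S=59.4556, (K−S)⁺=24.4344, hold=25.0908 ⇒ V=25.0908 continue | (k=3,j=2): S=89.6054, (K−S)⁺=0.0000, hold=10.0496 ⇒ V=10.0496 continue | (k=3,j=3): S=135.0440, (K−S)⁺=0.0000, hold=2.5614 ⇒ V=2.5614 continue  boundary S*=39.4504
step 2: (k=2,j=0): S=48.4308, (K−S)⁺=35.4592, hold=33.9466 ⇒ V=35.4592 exercise | (k=2,j=1): S=72.9900, (K−S)⁺=10.9000, hold=17.1407 ⇒ V=17.1407 continue | (k=2,j=2): S=110.0030, (K−S)⁺=0.0000, hold=6.1451 ⇒ V=6.1451 continue  boundary S*=48.4308
step 1: (k=1,j=0): S=59.4556, (K−S)⁺=24.4344, hold=25.6697 ⇒ V=25.6697 continue | (k=1,j=1): S=89.6054, (K−S)⁺=0.0000, hold=11.3553 ⇒ V=11.3553 continue  boundary S*=-
step 0: (k=0,j=0): S=72.9900, (K−S)⁺=10.9000, hold=18.0645 ⇒ V=18.0645 continue  boundary S*=-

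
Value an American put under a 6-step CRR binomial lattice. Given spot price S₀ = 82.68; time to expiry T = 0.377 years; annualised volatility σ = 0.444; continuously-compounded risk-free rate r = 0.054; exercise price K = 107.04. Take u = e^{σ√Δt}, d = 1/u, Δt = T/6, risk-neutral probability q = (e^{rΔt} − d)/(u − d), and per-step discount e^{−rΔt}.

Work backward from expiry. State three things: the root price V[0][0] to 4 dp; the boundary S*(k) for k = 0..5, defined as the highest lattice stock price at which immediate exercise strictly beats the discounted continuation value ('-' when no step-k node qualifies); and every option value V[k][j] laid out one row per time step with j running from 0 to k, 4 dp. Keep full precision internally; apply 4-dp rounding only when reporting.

Δt=0.06283, u=1.11773, d=0.89467, q=0.48744, disc=e^(-rΔt)=0.99661
k=6 terminal: V=max(K-S,0) → 64.6376 54.0663 40.8595 24.3600 3.7471 0.0000 0.0000
k=5: j=0 S=47.3942 intr=59.6458 cont=59.2832 V=59.6458[EX]; j=1 S=59.2100 intr=47.8300 cont=47.4674 V=47.8300[EX]; j=2 S=73.9717 intr=33.0683 cont=32.7058 V=33.0683[EX]; j=3 S=92.4135 intr=14.6265 cont=14.2639 V=14.6265[EX]; j=4 S=115.4531 intr=0.0000 cont=1.9141 V=1.9141[hold]; j=5 S=144.2367 intr=0.0000 cont=0.0000 V=0.0000[hold]  S*(5)=92.4135
k=4: j=0 S=52.9737 intr=54.0663 cont=53.7037 V=54.0663[EX]; j=1 S=66.1805 intr=40.8595 cont=40.4969 V=40.8595[EX]; j=2 S=82.6800 intr=24.3600 cont=23.9974 V=24.3600[EX]; j=3 S=103.2929 intr=3.7471 cont=8.4014 V=8.4014[hold]; j=4 S=129.0449 intr=0.0000 cont=0.9778 V=0.9778[hold]  S*(4)=82.6800
k=3: j=0 S=59.2100 intr=47.8300 cont=47.4674 V=47.8300[EX]; j=1 S=73.9717 intr=33.0683 cont=32.7058 V=33.0683[EX]; j=2 S=92.4135 intr=14.6265 cont=16.5249 V=16.5249[hold]; j=3 S=115.4531 intr=0.0000 cont=4.7666 V=4.7666[hold]  S*(3)=73.9717
k=2: j=0 S=66.1805 intr=40.8595 cont=40.4969 V=40.8595[EX]; j=1 S=82.6800 intr=24.3600 cont=24.9197 V=24.9197[hold]; j=2 S=103.2929 intr=3.7471 cont=10.7568 V=10.7568[hold]  S*(2)=66.1805
k=1: j=0 S=73.9717 intr=33.0683 cont=32.9776 V=33.0683[EX]; j=1 S=92.4135 intr=14.6265 cont=17.9551 V=17.9551[hold]  S*(1)=73.9717
k=0: j=0 S=82.6800 intr=24.3600 cont=25.6144 V=25.6144[hold]  S*(0)=-

price = 25.6144
boundary = - 73.9717 66.1805 73.9717 82.6800 92.4135
tree:
25.6144
33.0683 17.9551
40.8595 24.9197 10.7568
47.8300 33.0683 16.5249 4.7666
54.0663 40.8595 24.3600 8.4014 0.9778
59.6458 47.8300 33.0683 14.6265 1.9141 0.0000
64.6376 54.0663 40.8595 24.3600 3.7471 0.0000 0.0000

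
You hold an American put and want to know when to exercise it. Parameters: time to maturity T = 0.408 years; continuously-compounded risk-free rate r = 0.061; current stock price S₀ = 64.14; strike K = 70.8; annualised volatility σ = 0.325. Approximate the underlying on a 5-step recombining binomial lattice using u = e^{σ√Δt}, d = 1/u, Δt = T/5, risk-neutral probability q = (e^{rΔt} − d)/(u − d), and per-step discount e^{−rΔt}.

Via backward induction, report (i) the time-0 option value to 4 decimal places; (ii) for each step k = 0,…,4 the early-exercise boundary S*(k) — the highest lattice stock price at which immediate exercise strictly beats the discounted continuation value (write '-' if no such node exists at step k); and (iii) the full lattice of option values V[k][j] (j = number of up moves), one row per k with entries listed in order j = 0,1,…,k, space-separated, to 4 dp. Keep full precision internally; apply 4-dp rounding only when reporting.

price = 8.5700
boundary = - - 53.2709 58.4534 64.1400
tree:
8.5700
12.5656 4.7172
17.5291 7.7984 1.7273
22.2520 12.3466 3.3933 0.1025
26.5563 17.5291 6.6600 0.2075 0.0000
30.4789 22.2520 12.3466 0.4202 0.0000 0.0000

Δt=0.08160, u=1.09728, d=0.91134, q=0.50364, disc=e^(-rΔt)=0.99503
k=5 terminal: V=max(K-S,0) → 30.4789 22.2520 12.3466 0.4202 0.0000 0.0000
k=4: j=0 S=44.2437 intr=26.5563 cont=26.2047 V=26.5563[EX]; j=1 S=53.2709 intr=17.5291 cont=17.1775 V=17.5291[EX]; j=2 S=64.1400 intr=6.6600 cont=6.3085 V=6.6600[EX]; j=3 S=77.2267 intr=0.0000 cont=0.2075 V=0.2075[hold]; j=4 S=92.9835 intr=0.0000 cont=0.0000 V=0.0000[hold]  S*(4)=64.1400
k=3: j=0 S=48.5480 intr=22.2520 cont=21.9005 V=22.2520[EX]; j=1 S=58.4534 intr=12.3466 cont=11.9951 V=12.3466[EX]; j=2 S=70.3798 intr=0.4202 cont=3.3933 V=3.3933[hold]; j=3 S=84.7397 intr=0.0000 cont=0.1025 V=0.1025[hold]  S*(3)=58.4534
k=2: j=0 S=53.2709 intr=17.5291 cont=17.1775 V=17.5291[EX]; j=1 S=64.1400 intr=6.6600 cont=7.7984 V=7.7984[hold]; j=2 S=77.2267 intr=0.0000 cont=1.7273 V=1.7273[hold]  S*(2)=53.2709
k=1: j=0 S=58.4534 intr=12.3466 cont=12.5656 V=12.5656[hold]; j=1 S=70.3798 intr=0.4202 cont=4.7172 V=4.7172[hold]  S*(1)=-
k=0: j=0 S=64.1400 intr=6.6600 cont=8.5700 V=8.5700[hold]  S*(0)=-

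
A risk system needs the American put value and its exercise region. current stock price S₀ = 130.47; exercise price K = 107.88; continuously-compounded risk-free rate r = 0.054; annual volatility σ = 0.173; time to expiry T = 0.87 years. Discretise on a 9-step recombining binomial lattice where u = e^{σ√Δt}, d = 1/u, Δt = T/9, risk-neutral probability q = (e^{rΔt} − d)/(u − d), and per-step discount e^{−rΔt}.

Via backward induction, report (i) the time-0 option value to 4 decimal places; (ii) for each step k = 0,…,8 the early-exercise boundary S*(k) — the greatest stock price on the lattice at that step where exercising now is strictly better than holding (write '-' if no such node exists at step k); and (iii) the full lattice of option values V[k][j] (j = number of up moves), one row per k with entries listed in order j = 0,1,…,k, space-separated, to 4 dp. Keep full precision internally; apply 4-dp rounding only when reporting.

price = 0.6072
boundary = - - - - - - 94.4826 89.5349 94.4826
tree:
0.6072
1.0848 0.1983
1.9014 0.3862 0.0370
3.2563 0.7433 0.0799 0.0000
5.4205 1.4084 0.1728 0.0000 0.0000
8.7110 2.6156 0.3738 0.0000 0.0000 0.0000
13.3974 4.7259 0.8083 0.0000 0.0000 0.0000 0.0000
18.3451 8.2077 1.7482 0.0000 0.0000 0.0000 0.0000 0.0000
23.0338 13.3974 3.7806 0.0000 0.0000 0.0000 0.0000 0.0000 0.0000
27.4769 18.3451 8.1762 0.0000 0.0000 0.0000 0.0000 0.0000 0.0000 0.0000

Δt=0.09667, u=1.05526, d=0.94763, q=0.53518, disc=e^(-rΔt)=0.99479
k=9 terminal: V=max(K-S,0) → 27.4769 18.3451 8.1762 0.0000 0.0000 0.0000 0.0000 0.0000 0.0000 0.0000
k=8: j=0 S=84.8462 intr=23.0338 cont=22.4721 V=23.0338[EX]; j=1 S=94.4826 intr=13.3974 cont=12.8357 V=13.3974[EX]; j=2 S=105.2135 intr=2.6665 cont=3.7806 V=3.7806[hold]; j=3 S=117.1632 intr=0.0000 cont=0.0000 V=0.0000[hold]; j=4 S=130.4700 intr=0.0000 cont=0.0000 V=0.0000[hold]; j=5 S=145.2882 intr=0.0000 cont=0.0000 V=0.0000[hold]; j=6 S=161.7893 intr=0.0000 cont=0.0000 V=0.0000[hold]; j=7 S=180.1646 intr=0.0000 cont=0.0000 V=0.0000[hold]; j=8 S=200.6268 intr=0.0000 cont=0.0000 V=0.0000[hold]  S*(8)=94.4826
k=7: j=0 S=89.5349 intr=18.3451 cont=17.7835 V=18.3451[EX]; j=1 S=99.7038 intr=8.1762 cont=8.2077 V=8.2077[hold]; j=2 S=111.0277 intr=0.0000 cont=1.7482 V=1.7482[hold]; j=3 S=123.6377 intr=0.0000 cont=0.0000 V=0.0000[hold]; j=4 S=137.6799 intr=0.0000 cont=0.0000 V=0.0000[hold]; j=5 S=153.3169 intr=0.0000 cont=0.0000 V=0.0000[hold]; j=6 S=170.7299 intr=0.0000 cont=0.0000 V=0.0000[hold]; j=7 S=190.1206 intr=0.0000 cont=0.0000 V=0.0000[hold]  S*(7)=89.5349
k=6: j=0 S=94.4826 intr=13.3974 cont=12.8525 V=13.3974[EX]; j=1 S=105.2135 intr=2.6665 cont=4.7259 V=4.7259[hold]; j=2 S=117.1632 intr=0.0000 cont=0.8083 V=0.8083[hold]; j=3 S=130.4700 intr=0.0000 cont=0.0000 V=0.0000[hold]; j=4 S=145.2882 intr=0.0000 cont=0.0000 V=0.0000[hold]; j=5 S=161.7893 intr=0.0000 cont=0.0000 V=0.0000[hold]; j=6 S=180.1646 intr=0.0000 cont=0.0000 V=0.0000[hold]  S*(6)=94.4826
k=5: j=0 S=99.7038 intr=8.1762 cont=8.7110 V=8.7110[hold]; j=1 S=111.0277 intr=0.0000 cont=2.6156 V=2.6156[hold]; j=2 S=123.6377 intr=0.0000 cont=0.3738 V=0.3738[hold]; j=3 S=137.6799 intr=0.0000 cont=0.0000 V=0.0000[hold]; j=4 S=153.3169 intr=0.0000 cont=0.0000 V=0.0000[hold]; j=5 S=170.7299 intr=0.0000 cont=0.0000 V=0.0000[hold]  S*(5)=-
k=4: j=0 S=105.2135 intr=2.6665 cont=5.4205 V=5.4205[hold]; j=1 S=117.1632 intr=0.0000 cont=1.4084 V=1.4084[hold]; j=2 S=130.4700 intr=0.0000 cont=0.1728 V=0.1728[hold]; j=3 S=145.2882 intr=0.0000 cont=0.0000 V=0.0000[hold]; j=4 S=161.7893 intr=0.0000 cont=0.0000 V=0.0000[hold]  S*(4)=-
k=3: j=0 S=111.0277 intr=0.0000 cont=3.2563 V=3.2563[hold]; j=1 S=123.6377 intr=0.0000 cont=0.7433 V=0.7433[hold]; j=2 S=137.6799 intr=0.0000 cont=0.0799 V=0.0799[hold]; j=3 S=153.3169 intr=0.0000 cont=0.0000 V=0.0000[hold]  S*(3)=-
k=2: j=0 S=117.1632 intr=0.0000 cont=1.9014 V=1.9014[hold]; j=1 S=130.4700 intr=0.0000 cont=0.3862 V=0.3862[hold]; j=2 S=145.2882 intr=0.0000 cont=0.0370 V=0.0370[hold]  S*(2)=-
k=1: j=0 S=123.6377 intr=0.0000 cont=1.0848 V=1.0848[hold]; j=1 S=137.6799 intr=0.0000 cont=0.1983 V=0.1983[hold]  S*(1)=-
k=0: j=0 S=130.4700 intr=0.0000 cont=0.6072 V=0.6072[hold]  S*(0)=-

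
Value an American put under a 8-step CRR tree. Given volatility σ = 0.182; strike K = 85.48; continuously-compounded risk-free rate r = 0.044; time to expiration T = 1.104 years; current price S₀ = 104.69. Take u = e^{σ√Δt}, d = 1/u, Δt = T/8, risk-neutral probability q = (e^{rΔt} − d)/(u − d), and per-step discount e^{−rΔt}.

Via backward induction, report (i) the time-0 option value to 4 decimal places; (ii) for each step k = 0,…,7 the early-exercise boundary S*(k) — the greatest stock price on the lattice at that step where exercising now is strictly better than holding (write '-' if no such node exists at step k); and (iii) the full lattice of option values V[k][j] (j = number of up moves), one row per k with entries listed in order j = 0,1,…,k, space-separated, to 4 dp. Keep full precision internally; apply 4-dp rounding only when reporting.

price = 0.8763
boundary = - - - - - 74.6607 69.7797 74.6607
tree:
0.8763
1.5294 0.3029
2.6126 0.5790 0.0596
4.3478 1.0924 0.1270 0.0000
7.0025 2.0258 0.2709 0.0000 0.0000
10.8193 3.6728 0.5775 0.0000 0.0000 0.0000
15.7003 6.4526 1.2313 0.0000 0.0000 0.0000 0.0000
20.2621 10.8193 2.6252 0.0000 0.0000 0.0000 0.0000 0.0000
24.5257 15.7003 5.5970 0.0000 0.0000 0.0000 0.0000 0.0000 0.0000

params: Δt=0.13800 u=1.06995 d=0.93462 q=0.52811 e^(-rΔt)=0.99395
t_8 payoffs: 24.5257 15.7003 5.5970 0.0000 0.0000 0.0000 0.0000 0.0000 0.0000
t_7: node(7,0) S=65.2179 payoff=20.2621 vs cont=19.7447 → 20.2621 [stop]  node(7,1) S=74.6607 payoff=10.8193 vs cont=10.3019 → 10.8193 [stop]  node(7,2) S=85.4707 payoff=0.0093 vs cont=2.6252 → 2.6252 [wait]  node(7,3) S=97.8459 payoff=0.0000 vs cont=0.0000 → 0.0000 [wait]  node(7,4) S=112.0129 payoff=0.0000 vs cont=0.0000 → 0.0000 [wait]  node(7,5) S=128.2310 payoff=0.0000 vs cont=0.0000 → 0.0000 [wait]  node(7,6) S=146.7974 payoff=0.0000 vs cont=0.0000 → 0.0000 [wait]  node(7,7) S=168.0520 payoff=0.0000 vs cont=0.0000 → 0.0000 [wait]  ⇒ S*(7)=74.6607
t_6: node(6,0) S=69.7797 payoff=15.7003 vs cont=15.1828 → 15.7003 [stop]  node(6,1) S=79.8830 payoff=5.5970 vs cont=6.4526 → 6.4526 [wait]  node(6,2) S=91.4492 payoff=0.0000 vs cont=1.2313 → 1.2313 [wait]  node(6,3) S=104.6900 payoff=0.0000 vs cont=0.0000 → 0.0000 [wait]  node(6,4) S=119.8479 payoff=0.0000 vs cont=0.0000 → 0.0000 [wait]  node(6,5) S=137.2005 payoff=0.0000 vs cont=0.0000 → 0.0000 [wait]  node(6,6) S=157.0656 payoff=0.0000 vs cont=0.0000 → 0.0000 [wait]  ⇒ S*(6)=69.7797
t_5: node(5,0) S=74.6607 payoff=10.8193 vs cont=10.7510 → 10.8193 [stop]  node(5,1) S=85.4707 payoff=0.0093 vs cont=3.6728 → 3.6728 [wait]  node(5,2) S=97.8459 payoff=0.0000 vs cont=0.5775 → 0.5775 [wait]  node(5,3) S=112.0129 payoff=0.0000 vs cont=0.0000 → 0.0000 [wait]  node(5,4) S=128.2310 payoff=0.0000 vs cont=0.0000 → 0.0000 [wait]  node(5,5) S=146.7974 payoff=0.0000 vs cont=0.0000 → 0.0000 [wait]  ⇒ S*(5)=74.6607
t_4: node(4,0) S=79.8830 payoff=5.5970 vs cont=7.0025 → 7.0025 [wait]  node(4,1) S=91.4492 payoff=0.0000 vs cont=2.0258 → 2.0258 [wait]  node(4,2) S=104.6900 payoff=0.0000 vs cont=0.2709 → 0.2709 [wait]  node(4,3) S=119.8479 payoff=0.0000 vs cont=0.0000 → 0.0000 [wait]  node(4,4) S=137.2005 payoff=0.0000 vs cont=0.0000 → 0.0000 [wait]  ⇒ S*(4)=-
t_3: node(3,0) S=85.4707 payoff=0.0093 vs cont=4.3478 → 4.3478 [wait]  node(3,1) S=97.8459 payoff=0.0000 vs cont=1.0924 → 1.0924 [wait]  node(3,2) S=112.0129 payoff=0.0000 vs cont=0.1270 → 0.1270 [wait]  node(3,3) S=128.2310 payoff=0.0000 vs cont=0.0000 → 0.0000 [wait]  ⇒ S*(3)=-
t_2: node(2,0) S=91.4492 payoff=0.0000 vs cont=2.6126 → 2.6126 [wait]  node(2,1) S=104.6900 payoff=0.0000 vs cont=0.5790 → 0.5790 [wait]  node(2,2) S=119.8479 payoff=0.0000 vs cont=0.0596 → 0.0596 [wait]  ⇒ S*(2)=-
t_1: node(1,0) S=97.8459 payoff=0.0000 vs cont=1.5294 → 1.5294 [wait]  node(1,1) S=112.0129 payoff=0.0000 vs cont=0.3029 → 0.3029 [wait]  ⇒ S*(1)=-
t_0: node(0,0) S=104.6900 payoff=0.0000 vs cont=0.8763 → 0.8763 [wait]  ⇒ S*(0)=-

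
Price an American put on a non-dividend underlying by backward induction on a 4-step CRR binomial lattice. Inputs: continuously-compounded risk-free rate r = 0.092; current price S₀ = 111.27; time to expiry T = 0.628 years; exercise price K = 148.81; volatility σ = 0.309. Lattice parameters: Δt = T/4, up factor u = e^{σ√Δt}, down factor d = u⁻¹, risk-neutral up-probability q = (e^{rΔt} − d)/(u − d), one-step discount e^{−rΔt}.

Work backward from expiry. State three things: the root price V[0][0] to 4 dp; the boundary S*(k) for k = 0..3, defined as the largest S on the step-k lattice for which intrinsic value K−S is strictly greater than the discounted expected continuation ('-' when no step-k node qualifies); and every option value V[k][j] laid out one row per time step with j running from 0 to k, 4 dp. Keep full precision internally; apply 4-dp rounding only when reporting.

price = 37.5400
boundary = 111.2700 98.4475 111.2700 125.7625
tree:
37.5400
50.3625 23.8595
61.7073 37.5400 12.3207
71.7448 50.3625 23.0475 3.0973
80.6255 61.7073 37.5400 6.6673 0.0000

Δt=0.15700  u=1.13025  d=0.88476  q=0.52870  discount=0.98566
step 4 (expiry): payoffs max(K−S,0) = 80.6255 61.7073 37.5400 6.6673 0.0000
step 3: (k=3,j=0): S=77.0652, (K−S)⁺=71.7448, hold=69.6108 ⇒ V=71.7448 exercise | (k=3,j=1): S=98.4475, (K−S)⁺=50.3625, hold=48.2285 ⇒ V=50.3625 exercise | (k=3,j=2): S=125.7625, (K−S)⁺=23.0475, hold=20.9135 ⇒ V=23.0475 exercise | (k=3,j=3): S=160.6562, (K−S)⁺=0.0000, hold=3.0973 ⇒ V=3.0973 continue  boundary S*=125.7625
step 2: (k=2,j=0): S=87.1027, (K−S)⁺=61.7073, hold=59.5733 ⇒ V=61.7073 exercise | (k=2,j=1): S=111.2700, (K−S)⁺=37.5400, hold=35.4060 ⇒ V=37.5400 exercise | (k=2,j=2): S=142.1427, (K−S)⁺=6.6673, hold=12.3207 ⇒ V=12.3207 continue  boundary S*=111.2700
step 1: (k=1,j=0): S=98.4475, (K−S)⁺=50.3625, hold=48.2285 ⇒ V=50.3625 exercise | (k=1,j=1): S=125.7625, (K−S)⁺=23.0475, hold=23.8595 ⇒ V=23.8595 continue  boundary S*=98.4475
step 0: (k=0,j=0): S=111.2700, (K−S)⁺=37.5400, hold=35.8292 ⇒ V=37.5400 exercise  boundary S*=111.2700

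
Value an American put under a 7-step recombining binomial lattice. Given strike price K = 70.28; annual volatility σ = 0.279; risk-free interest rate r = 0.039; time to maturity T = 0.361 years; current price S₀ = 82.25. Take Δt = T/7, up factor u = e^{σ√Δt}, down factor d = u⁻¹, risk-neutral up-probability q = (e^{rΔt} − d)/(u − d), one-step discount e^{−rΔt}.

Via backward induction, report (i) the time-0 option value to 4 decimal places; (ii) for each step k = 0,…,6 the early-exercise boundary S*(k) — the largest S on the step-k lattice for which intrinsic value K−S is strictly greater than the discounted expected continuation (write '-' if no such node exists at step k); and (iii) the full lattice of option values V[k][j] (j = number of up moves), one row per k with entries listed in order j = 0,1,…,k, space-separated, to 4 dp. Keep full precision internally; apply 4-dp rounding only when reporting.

price = 1.0796
boundary = - - - - - 59.9175 63.8366
tree:
1.0796
1.7894 0.3742
2.9064 0.6799 0.0701
4.6026 1.2221 0.1406 0.0000
7.0566 2.1676 0.2817 0.0000 0.0000
10.3625 3.7796 0.5646 0.0000 0.0000 0.0000
14.0411 6.4434 1.1316 0.0000 0.0000 0.0000 0.0000
17.4938 10.3625 2.2679 0.0000 0.0000 0.0000 0.0000 0.0000

Δt=0.05157  u=1.06541  d=0.93861  q=0.50004  discount=0.99799
step 7 (expiry): payoffs max(K−S,0) = 17.4938 10.3625 2.2679 0.0000 0.0000 0.0000 0.0000 0.0000
step 6: (k=6,j=0): S=56.2389, (K−S)⁺=14.0411, hold=13.8999 ⇒ V=14.0411 exercise | (k=6,j=1): S=63.8366, (K−S)⁺=6.4434, hold=6.3022 ⇒ V=6.4434 exercise | (k=6,j=2): S=72.4608, (K−S)⁺=0.0000, hold=1.1316 ⇒ V=1.1316 continue | (k=6,j=3): S=82.2500, (K−S)⁺=0.0000, hold=0.0000 ⇒ V=0.0000 continue | (k=6,j=4): S=93.3617, (K−S)⁺=0.0000, hold=0.0000 ⇒ V=0.0000 continue | (k=6,j=5): S=105.9746, (K−S)⁺=0.0000, hold=0.0000 ⇒ V=0.0000 continue | (k=6,j=6): S=120.2915, (K−S)⁺=0.0000, hold=0.0000 ⇒ V=0.0000 continue  boundary S*=63.8366
step 5: (k=5,j=0): S=59.9175, (K−S)⁺=10.3625, hold=10.2213 ⇒ V=10.3625 exercise | (k=5,j=1): S=68.0121, (K−S)⁺=2.2679, hold=3.7796 ⇒ V=3.7796 continue | (k=5,j=2): S=77.2004, (K−S)⁺=0.0000, hold=0.5646 ⇒ V=0.5646 continue | (k=5,j=3): S=87.6299, (K−S)⁺=0.0000, hold=0.0000 ⇒ V=0.0000 continue | (k=5,j=4): S=99.4685, (K−S)⁺=0.0000, hold=0.0000 ⇒ V=0.0000 continue | (k=5,j=5): S=112.9064, (K−S)⁺=0.0000, hold=0.0000 ⇒ V=0.0000 continue  boundary S*=59.9175
step 4: (k=4,j=0): S=63.8366, (K−S)⁺=6.4434, hold=7.0566 ⇒ V=7.0566 continue | (k=4,j=1): S=72.4608, (K−S)⁺=0.0000, hold=2.1676 ⇒ V=2.1676 continue | (k=4,j=2): S=82.2500, (K−S)⁺=0.0000, hold=0.2817 ⇒ V=0.2817 continue | (k=4,j=3): S=93.3617, (K−S)⁺=0.0000, hold=0.0000 ⇒ V=0.0000 continue | (k=4,j=4): S=105.9746, (K−S)⁺=0.0000, hold=0.0000 ⇒ V=0.0000 continue  boundary S*=-
step 3: (k=3,j=0): S=68.0121, (K−S)⁺=2.2679, hold=4.6026 ⇒ V=4.6026 continue | (k=3,j=1): S=77.2004, (K−S)⁺=0.0000, hold=1.2221 ⇒ V=1.2221 continue | (k=3,j=2): S=87.6299, (K−S)⁺=0.0000, hold=0.1406 ⇒ V=0.1406 continue | (k=3,j=3): S=99.4685, (K−S)⁺=0.0000, hold=0.0000 ⇒ V=0.0000 continue  boundary S*=-
step 2: (k=2,j=0): S=72.4608, (K−S)⁺=0.0000, hold=2.9064 ⇒ V=2.9064 continue | (k=2,j=1): S=82.2500, (K−S)⁺=0.0000, hold=0.6799 ⇒ V=0.6799 continue | (k=2,j=2): S=93.3617, (K−S)⁺=0.0000, hold=0.0701 ⇒ V=0.0701 continue  boundary S*=-
step 1: (k=1,j=0): S=77.2004, (K−S)⁺=0.0000, hold=1.7894 ⇒ V=1.7894 continue | (k=1,j=1): S=87.6299, (K−S)⁺=0.0000, hold=0.3742 ⇒ V=0.3742 continue  boundary S*=-
step 0: (k=0,j=0): S=82.2500, (K−S)⁺=0.0000, hold=1.0796 ⇒ V=1.0796 continue  boundary S*=-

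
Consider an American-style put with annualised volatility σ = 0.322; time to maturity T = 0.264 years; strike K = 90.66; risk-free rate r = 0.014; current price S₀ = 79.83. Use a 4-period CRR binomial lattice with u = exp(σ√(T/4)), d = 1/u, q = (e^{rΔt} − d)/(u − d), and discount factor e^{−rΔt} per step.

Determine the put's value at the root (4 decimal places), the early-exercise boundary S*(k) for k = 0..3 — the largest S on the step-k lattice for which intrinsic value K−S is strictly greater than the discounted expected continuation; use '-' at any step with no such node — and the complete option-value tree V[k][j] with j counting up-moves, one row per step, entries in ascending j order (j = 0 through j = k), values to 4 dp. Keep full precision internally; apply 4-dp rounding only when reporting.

price = 12.5165
boundary = - - 67.6571 73.4920
tree:
12.5165
17.4258 7.3255
23.0029 11.5349 2.8681
28.3744 17.1680 5.5733 0.0000
33.3196 23.0029 10.8300 0.0000 0.0000

Δt=0.06600, u=1.08624, d=0.92061, q=0.48491, disc=e^(-rΔt)=0.99908
k=4 terminal: V=max(K-S,0) → 33.3196 23.0029 10.8300 0.0000 0.0000
k=3: j=0 S=62.2856 intr=28.3744 cont=28.2907 V=28.3744[EX]; j=1 S=73.4920 intr=17.1680 cont=17.0843 V=17.1680[EX]; j=2 S=86.7146 intr=3.9454 cont=5.5733 V=5.5733[hold]; j=3 S=102.3163 intr=0.0000 cont=0.0000 V=0.0000[hold]  S*(3)=73.4920
k=2: j=0 S=67.6571 intr=23.0029 cont=22.9191 V=23.0029[EX]; j=1 S=79.8300 intr=10.8300 cont=11.5349 V=11.5349[hold]; j=2 S=94.1930 intr=0.0000 cont=2.8681 V=2.8681[hold]  S*(2)=67.6571
k=1: j=0 S=73.4920 intr=17.1680 cont=17.4258 V=17.4258[hold]; j=1 S=86.7146 intr=3.9454 cont=7.3255 V=7.3255[hold]  S*(1)=-
k=0: j=0 S=79.8300 intr=10.8300 cont=12.5165 V=12.5165[hold]  S*(0)=-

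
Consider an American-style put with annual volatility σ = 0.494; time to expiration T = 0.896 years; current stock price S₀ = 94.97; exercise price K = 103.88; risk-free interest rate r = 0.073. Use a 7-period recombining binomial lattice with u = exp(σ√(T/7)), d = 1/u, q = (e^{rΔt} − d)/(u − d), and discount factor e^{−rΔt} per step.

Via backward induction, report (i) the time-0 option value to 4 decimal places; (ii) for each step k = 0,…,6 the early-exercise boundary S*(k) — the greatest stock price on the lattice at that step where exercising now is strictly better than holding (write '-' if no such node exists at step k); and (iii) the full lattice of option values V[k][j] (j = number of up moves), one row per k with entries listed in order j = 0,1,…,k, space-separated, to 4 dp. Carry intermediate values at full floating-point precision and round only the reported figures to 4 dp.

price = 20.1219
boundary = - - - 55.8877 66.6919 55.8877 66.6919
tree:
20.1219
27.9086 12.1570
37.3536 18.3156 5.7844
47.9923 26.6633 9.7134 1.6805
57.0462 37.1881 15.8872 3.2768 0.0000
64.6333 47.9923 25.0253 6.3897 0.0000 0.0000
70.9913 57.0462 37.1881 12.4595 0.0000 0.0000 0.0000
76.3193 64.6333 47.9923 24.2953 0.0000 0.0000 0.0000 0.0000

Δt=0.12800, u=1.19332, d=0.83800, q=0.48235, disc=e^(-rΔt)=0.99070
k=7 terminal: V=max(K-S,0) → 76.3193 64.6333 47.9923 24.2953 0.0000 0.0000 0.0000 0.0000
k=6: j=0 S=32.8887 intr=70.9913 cont=70.0252 V=70.9913[EX]; j=1 S=46.8338 intr=57.0462 cont=56.0800 V=57.0462[EX]; j=2 S=66.6919 intr=37.1881 cont=36.2220 V=37.1881[EX]; j=3 S=94.9700 intr=8.9100 cont=12.4595 V=12.4595[hold]; j=4 S=135.2383 intr=0.0000 cont=0.0000 V=0.0000[hold]; j=5 S=192.5809 intr=0.0000 cont=0.0000 V=0.0000[hold]; j=6 S=274.2373 intr=0.0000 cont=0.0000 V=0.0000[hold]  S*(6)=66.6919
k=5: j=0 S=39.2467 intr=64.6333 cont=63.6672 V=64.6333[EX]; j=1 S=55.8877 intr=47.9923 cont=47.0261 V=47.9923[EX]; j=2 S=79.5847 intr=24.2953 cont=25.0253 V=25.0253[hold]; j=3 S=113.3295 intr=0.0000 cont=6.3897 V=6.3897[hold]; j=4 S=161.3825 intr=0.0000 cont=0.0000 V=0.0000[hold]; j=5 S=229.8105 intr=0.0000 cont=0.0000 V=0.0000[hold]  S*(5)=55.8877
k=4: j=0 S=46.8338 intr=57.0462 cont=56.0800 V=57.0462[EX]; j=1 S=66.6919 intr=37.1881 cont=36.5708 V=37.1881[EX]; j=2 S=94.9700 intr=8.9100 cont=15.8872 V=15.8872[hold]; j=3 S=135.2383 intr=0.0000 cont=3.2768 V=3.2768[hold]; j=4 S=192.5809 intr=0.0000 cont=0.0000 V=0.0000[hold]  S*(4)=66.6919
k=3: j=0 S=55.8877 intr=47.9923 cont=47.0261 V=47.9923[EX]; j=1 S=79.5847 intr=24.2953 cont=26.6633 V=26.6633[hold]; j=2 S=113.3295 intr=0.0000 cont=9.7134 V=9.7134[hold]; j=3 S=161.3825 intr=0.0000 cont=1.6805 V=1.6805[hold]  S*(3)=55.8877
k=2: j=0 S=66.6919 intr=37.1881 cont=37.3536 V=37.3536[hold]; j=1 S=94.9700 intr=8.9100 cont=18.3156 V=18.3156[hold]; j=2 S=135.2383 intr=0.0000 cont=5.7844 V=5.7844[hold]  S*(2)=-
k=1: j=0 S=79.5847 intr=24.2953 cont=27.9086 V=27.9086[hold]; j=1 S=113.3295 intr=0.0000 cont=12.1570 V=12.1570[hold]  S*(1)=-
k=0: j=0 S=94.9700 intr=8.9100 cont=20.1219 V=20.1219[hold]  S*(0)=-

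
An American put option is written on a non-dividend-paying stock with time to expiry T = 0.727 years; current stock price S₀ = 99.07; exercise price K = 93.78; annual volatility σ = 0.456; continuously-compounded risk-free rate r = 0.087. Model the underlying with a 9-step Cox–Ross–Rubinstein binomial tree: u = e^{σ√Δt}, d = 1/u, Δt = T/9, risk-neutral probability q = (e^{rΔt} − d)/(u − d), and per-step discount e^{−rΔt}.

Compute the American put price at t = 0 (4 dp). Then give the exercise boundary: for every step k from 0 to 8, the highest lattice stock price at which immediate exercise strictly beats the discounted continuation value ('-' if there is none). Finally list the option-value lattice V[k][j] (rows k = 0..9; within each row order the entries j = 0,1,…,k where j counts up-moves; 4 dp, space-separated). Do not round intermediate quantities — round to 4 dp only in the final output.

price = 10.3329
boundary = - - - - 58.9931 67.1562 58.9931 67.1562 76.4490
tree:
10.3329
14.6460 6.0760
20.1872 9.1965 2.9761
26.9636 13.5555 4.8766 1.0779
34.7869 19.3595 7.8221 1.9385 0.2146
41.9578 26.6238 12.2178 3.4451 0.4277 0.0000
48.2571 34.7869 18.4463 6.0320 0.8526 0.0000 0.0000
53.7906 41.9578 26.6238 10.3591 1.6995 0.0000 0.0000 0.0000
58.6515 48.2571 34.7869 17.3310 3.3876 0.0000 0.0000 0.0000 0.0000
62.9215 53.7906 41.9578 26.6238 6.7524 0.0000 0.0000 0.0000 0.0000 0.0000

params: Δt=0.08078 u=1.13837 d=0.87845 q=0.49478 e^(-rΔt)=0.99300
t_9 payoffs: 62.9215 53.7906 41.9578 26.6238 6.7524 0.0000 0.0000 0.0000 0.0000 0.0000
t_8: node(8,0) S=35.1285 payoff=58.6515 vs cont=57.9948 → 58.6515 [stop]  node(8,1) S=45.5229 payoff=48.2571 vs cont=47.6003 → 48.2571 [stop]  node(8,2) S=58.9931 payoff=34.7869 vs cont=34.1302 → 34.7869 [stop]  node(8,3) S=76.4490 payoff=17.3310 vs cont=16.6743 → 17.3310 [stop]  node(8,4) S=99.0700 payoff=0.0000 vs cont=3.3876 → 3.3876 [wait]  node(8,5) S=128.3846 payoff=0.0000 vs cont=0.0000 → 0.0000 [wait]  node(8,6) S=166.3732 payoff=0.0000 vs cont=0.0000 → 0.0000 [wait]  node(8,7) S=215.6026 payoff=0.0000 vs cont=0.0000 → 0.0000 [wait]  node(8,8) S=279.3989 payoff=0.0000 vs cont=0.0000 → 0.0000 [wait]  ⇒ S*(8)=76.4490
t_7: node(7,0) S=39.9894 payoff=53.7906 vs cont=53.1338 → 53.7906 [stop]  node(7,1) S=51.8222 payoff=41.9578 vs cont=41.3011 → 41.9578 [stop]  node(7,2) S=67.1562 payoff=26.6238 vs cont=25.9670 → 26.6238 [stop]  node(7,3) S=87.0276 payoff=6.7524 vs cont=10.3591 → 10.3591 [wait]  node(7,4) S=112.7788 payoff=0.0000 vs cont=1.6995 → 1.6995 [wait]  node(7,5) S=146.1498 payoff=0.0000 vs cont=0.0000 → 0.0000 [wait]  node(7,6) S=189.3951 payoff=0.0000 vs cont=0.0000 → 0.0000 [wait]  node(7,7) S=245.4366 payoff=0.0000 vs cont=0.0000 → 0.0000 [wait]  ⇒ S*(7)=67.1562
t_6: node(6,0) S=45.5229 payoff=48.2571 vs cont=47.6003 → 48.2571 [stop]  node(6,1) S=58.9931 payoff=34.7869 vs cont=34.1302 → 34.7869 [stop]  node(6,2) S=76.4490 payoff=17.3310 vs cont=18.4463 → 18.4463 [wait]  node(6,3) S=99.0700 payoff=0.0000 vs cont=6.0320 → 6.0320 [wait]  node(6,4) S=128.3846 payoff=0.0000 vs cont=0.8526 → 0.8526 [wait]  node(6,5) S=166.3732 payoff=0.0000 vs cont=0.0000 → 0.0000 [wait]  node(6,6) S=215.6026 payoff=0.0000 vs cont=0.0000 → 0.0000 [wait]  ⇒ S*(6)=58.9931
t_5: node(5,0) S=51.8222 payoff=41.9578 vs cont=41.3011 → 41.9578 [stop]  node(5,1) S=67.1562 payoff=26.6238 vs cont=26.5150 → 26.6238 [stop]  node(5,2) S=87.0276 payoff=6.7524 vs cont=12.2178 → 12.2178 [wait]  node(5,3) S=112.7788 payoff=0.0000 vs cont=3.4451 → 3.4451 [wait]  node(5,4) S=146.1498 payoff=0.0000 vs cont=0.4277 → 0.4277 [wait]  node(5,5) S=189.3951 payoff=0.0000 vs cont=0.0000 → 0.0000 [wait]  ⇒ S*(5)=67.1562
t_4: node(4,0) S=58.9931 payoff=34.7869 vs cont=34.1302 → 34.7869 [stop]  node(4,1) S=76.4490 payoff=17.3310 vs cont=19.3595 → 19.3595 [wait]  node(4,2) S=99.0700 payoff=0.0000 vs cont=7.8221 → 7.8221 [wait]  node(4,3) S=128.3846 payoff=0.0000 vs cont=1.9385 → 1.9385 [wait]  node(4,4) S=166.3732 payoff=0.0000 vs cont=0.2146 → 0.2146 [wait]  ⇒ S*(4)=58.9931
t_3: node(3,0) S=67.1562 payoff=26.6238 vs cont=26.9636 → 26.9636 [wait]  node(3,1) S=87.0276 payoff=6.7524 vs cont=13.5555 → 13.5555 [wait]  node(3,2) S=112.7788 payoff=0.0000 vs cont=4.8766 → 4.8766 [wait]  node(3,3) S=146.1498 payoff=0.0000 vs cont=1.0779 → 1.0779 [wait]  ⇒ S*(3)=-
t_2: node(2,0) S=76.4490 payoff=17.3310 vs cont=20.1872 → 20.1872 [wait]  node(2,1) S=99.0700 payoff=0.0000 vs cont=9.1965 → 9.1965 [wait]  node(2,2) S=128.3846 payoff=0.0000 vs cont=2.9761 → 2.9761 [wait]  ⇒ S*(2)=-
t_1: node(1,0) S=87.0276 payoff=6.7524 vs cont=14.6460 → 14.6460 [wait]  node(1,1) S=112.7788 payoff=0.0000 vs cont=6.0760 → 6.0760 [wait]  ⇒ S*(1)=-
t_0: node(0,0) S=99.0700 payoff=0.0000 vs cont=10.3329 → 10.3329 [wait]  ⇒ S*(0)=-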